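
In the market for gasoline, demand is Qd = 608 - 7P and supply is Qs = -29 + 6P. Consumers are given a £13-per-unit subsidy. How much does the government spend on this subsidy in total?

Pre-subsidy: 608 - 7P = -29 + 6P gives P* = 49, Q* = 265.
With the rebate, buyers effectively pay Pb = Ps − 13, where Ps is the price sellers receive.
Demand in terms of Ps becomes Qd = 608 − 7(Ps − 13) = 699 - 7Ps. Setting this equal to supply: 699 - 7Ps = -29 + 6Ps, so Ps = 56.
Buyers pay Pb = 56 − 13 = 43; Q' = -29 + 6·56 = 307.
Government outlay = subsidy × quantity = 13 × 307 = 3991.

Government cost = £3991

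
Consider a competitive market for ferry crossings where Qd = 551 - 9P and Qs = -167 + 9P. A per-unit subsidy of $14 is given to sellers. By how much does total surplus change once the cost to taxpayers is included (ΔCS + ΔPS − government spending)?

Pre-subsidy: 551 - 9P = -167 + 9P gives P* = 359/9, Q* = 192.
With the subsidy, sellers receive Ps = Pb + 14 for each unit, where Pb is the price buyers pay.
Supply in terms of Pb becomes Qs = -167 + 9(Pb + 14) = -41 + 9Pb. Setting this equal to demand: 551 - 9Pb = -41 + 9Pb, so Pb = 296/9.
Sellers receive Ps = 296/9 + 14 = 422/9; Q' = 551 − 9·(296/9) = 255.
ΔCS = ½(192 + 255)(359/9 − 296/9) = 1564.5; ΔPS = ½(192 + 255)(422/9 − 359/9) = 1564.5.
Government spending = 14 × 255 = 3570.
Net change = 1564.5 + 1564.5 − 3570 = -441. The loss equals the DWL triangle ½·14·63.

Net change in total surplus = -$441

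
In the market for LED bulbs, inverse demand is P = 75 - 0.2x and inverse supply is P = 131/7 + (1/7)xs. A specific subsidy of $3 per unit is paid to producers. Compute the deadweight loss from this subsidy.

Deadweight loss = $13.125

Pre-subsidy: 75 - 0.2x = 131/7 + (1/7)x gives x* = 985/6 and P* = 253/6.
With the subsidy, sellers receive Ps = Pb + 3 for each unit, where Pb is the price buyers pay.
On the curves, Pb = 75 - 0.2x and Ps = 131/7 + (1/7)x; the wedge Ps − Pb = 3 gives 131/7 + (1/7)x − (75 - 0.2x) = 3, so x' = 2075/12.
Then Pb = 75 − 0.2·(2075/12) = 485/12 and Ps = 131/7 + (1/7)·(2075/12) = 521/12.
The subsidy expands output by 2075/12 − 985/6 = 8.75 past the efficient level; on those units the gap between marginal cost and willingness to pay runs from 0 up to 3.
DWL = ½ × 3 × 8.75 = 13.125.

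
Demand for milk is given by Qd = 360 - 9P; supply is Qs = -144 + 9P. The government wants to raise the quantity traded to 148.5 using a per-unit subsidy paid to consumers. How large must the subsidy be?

Required subsidy s = 9 per unit

At Q = 148.5, invert demand for the buyer price: Pb = (360 − 148.5)/9 = 23.5; invert supply for the seller price: Ps = (148.5 − (-144))/9 = 32.5.
The subsidy must fill the gap: s = Ps − Pb = 32.5 − 23.5 = 9.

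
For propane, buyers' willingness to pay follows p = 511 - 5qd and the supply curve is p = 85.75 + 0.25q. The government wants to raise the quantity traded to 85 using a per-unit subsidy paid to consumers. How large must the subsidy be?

Required subsidy s = 21 per unit

At q = 85, from the demand curve buyers pay pb = 511 − 5·85 = 86; from the supply curve sellers need ps = 85.75 + 0.25·85 = 107.
The subsidy must fill the gap: s = ps − pb = 107 − 86 = 21.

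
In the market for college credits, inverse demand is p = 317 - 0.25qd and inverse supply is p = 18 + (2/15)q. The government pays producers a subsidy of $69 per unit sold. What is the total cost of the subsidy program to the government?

Government cost = $66240

Pre-subsidy: 317 - 0.25q = 18 + (2/15)q gives q* = 780 and p* = 122.
With the subsidy, sellers receive ps = pb + 69 for each unit, where pb is the price buyers pay.
On the curves, pb = 317 - 0.25q and ps = 18 + (2/15)q; the wedge ps − pb = 69 gives 18 + (2/15)q − (317 - 0.25q) = 69, so q' = 960.
Then pb = 317 − 0.25·960 = 77 and ps = 18 + (2/15)·960 = 146.
Government outlay = subsidy × quantity = 69 × 960 = 66240.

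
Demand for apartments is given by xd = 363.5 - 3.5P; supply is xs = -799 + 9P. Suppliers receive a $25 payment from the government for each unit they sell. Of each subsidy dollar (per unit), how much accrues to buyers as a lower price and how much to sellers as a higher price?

Buyers gain $18 per unit; sellers gain $7 per unit

Pre-subsidy: 363.5 - 3.5P = -799 + 9P gives P* = 93, x* = 38.
With the subsidy, sellers receive Ps = Pb + 25 for each unit, where Pb is the price buyers pay.
Supply in terms of Pb becomes xs = -799 + 9(Pb + 25) = -574 + 9Pb. Setting this equal to demand: 363.5 - 3.5Pb = -574 + 9Pb, so Pb = 75.
Sellers receive Ps = 75 + 25 = 100; x' = 363.5 − 3.5·75 = 101.
Buyers' price falls by P* − Pb = 93 − 75 = 18; sellers' price rises by Ps − P* = 100 − 93 = 7.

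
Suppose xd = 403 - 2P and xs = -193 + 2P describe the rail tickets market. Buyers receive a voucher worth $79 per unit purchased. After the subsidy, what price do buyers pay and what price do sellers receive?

Buyers pay $109.5; sellers receive $188.5

Pre-subsidy: 403 - 2P = -193 + 2P gives P* = 149, x* = 105.
With the rebate, buyers effectively pay Pb = Ps − 79, where Ps is the price sellers receive.
Demand in terms of Ps becomes xd = 403 − 2(Ps − 79) = 561 - 2Ps. Setting this equal to supply: 561 - 2Ps = -193 + 2Ps, so Ps = 188.5.
Buyers pay Pb = 188.5 − 79 = 109.5; x' = -193 + 2·188.5 = 184.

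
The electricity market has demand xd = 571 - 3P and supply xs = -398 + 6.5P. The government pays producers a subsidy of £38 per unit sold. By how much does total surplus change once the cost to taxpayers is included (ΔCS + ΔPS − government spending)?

Pre-subsidy: 571 - 3P = -398 + 6.5P gives P* = 102, x* = 265.
With the subsidy, sellers receive Ps = Pb + 38 for each unit, where Pb is the price buyers pay.
Supply in terms of Pb becomes xs = -398 + 6.5(Pb + 38) = -151 + 6.5Pb. Setting this equal to demand: 571 - 3Pb = -151 + 6.5Pb, so Pb = 76.
Sellers receive Ps = 76 + 38 = 114; x' = 571 − 3·76 = 343.
ΔCS = ½(265 + 343)(102 − 76) = 7904; ΔPS = ½(265 + 343)(114 − 102) = 3648.
Government spending = 38 × 343 = 13034.
Net change = 7904 + 3648 − 13034 = -1482. The loss equals the DWL triangle ½·38·78.

Net change in total surplus = -£1482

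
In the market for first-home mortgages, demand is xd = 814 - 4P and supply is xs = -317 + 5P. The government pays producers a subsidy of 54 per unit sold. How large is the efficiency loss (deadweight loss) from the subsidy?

Deadweight loss = 3240

Pre-subsidy: 814 - 4P = -317 + 5P gives P* = 377/3, x* = 934/3.
With the subsidy, sellers receive Ps = Pb + 54 for each unit, where Pb is the price buyers pay.
Supply in terms of Pb becomes xs = -317 + 5(Pb + 54) = -47 + 5Pb. Setting this equal to demand: 814 - 4Pb = -47 + 5Pb, so Pb = 287/3.
Sellers receive Ps = 287/3 + 54 = 449/3; x' = 814 − 4·(287/3) = 1294/3.
The subsidy expands output by 1294/3 − 934/3 = 120 past the efficient level; on those units the gap between marginal cost and willingness to pay runs from 0 up to 54.
DWL = ½ × 54 × 120 = 3240.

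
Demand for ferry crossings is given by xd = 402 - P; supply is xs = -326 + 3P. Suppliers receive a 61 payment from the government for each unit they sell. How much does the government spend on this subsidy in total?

Government cost = 16210.75

Pre-subsidy: 402 - P = -326 + 3P gives P* = 182, x* = 220.
With the subsidy, sellers receive Ps = Pb + 61 for each unit, where Pb is the price buyers pay.
Supply in terms of Pb becomes xs = -326 + 3(Pb + 61) = -143 + 3Pb. Setting this equal to demand: 402 - Pb = -143 + 3Pb, so Pb = 136.25.
Sellers receive Ps = 136.25 + 61 = 197.25; x' = 402 − 1·136.25 = 265.75.
Government outlay = subsidy × quantity = 61 × 265.75 = 16210.75.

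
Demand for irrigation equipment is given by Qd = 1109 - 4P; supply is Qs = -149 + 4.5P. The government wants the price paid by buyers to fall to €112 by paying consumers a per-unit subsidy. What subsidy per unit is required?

Required subsidy s = €68 per unit

At a buyer price of 112, quantity demanded is 1109 − 4·112 = 661.
Sellers supply 661 only when they receive Ps with -149 + 4.5·Ps = 661, i.e. Ps = 180.
s = Ps − Pb = 180 − 112 = 68.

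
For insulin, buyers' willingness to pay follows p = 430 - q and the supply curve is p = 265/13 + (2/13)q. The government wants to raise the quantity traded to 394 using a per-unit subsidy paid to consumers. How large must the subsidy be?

Required subsidy s = 45 per unit

At q = 394, from the demand curve buyers pay pb = 430 − 1·394 = 36; from the supply curve sellers need ps = 265/13 + (2/13)·394 = 81.
The subsidy must fill the gap: s = ps − pb = 81 − 36 = 45.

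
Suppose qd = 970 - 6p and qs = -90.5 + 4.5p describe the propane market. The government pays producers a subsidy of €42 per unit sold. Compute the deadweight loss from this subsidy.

Deadweight loss = €2268

Pre-subsidy: 970 - 6p = -90.5 + 4.5p gives p* = 101, q* = 364.
With the subsidy, sellers receive ps = pb + 42 for each unit, where pb is the price buyers pay.
Supply in terms of pb becomes qs = -90.5 + 4.5(pb + 42) = 98.5 + 4.5pb. Setting this equal to demand: 970 - 6pb = 98.5 + 4.5pb, so pb = 83.
Sellers receive ps = 83 + 42 = 125; q' = 970 − 6·83 = 472.
The subsidy expands output by 472 − 364 = 108 past the efficient level; on those units the gap between marginal cost and willingness to pay runs from 0 up to 42.
DWL = ½ × 42 × 108 = 2268.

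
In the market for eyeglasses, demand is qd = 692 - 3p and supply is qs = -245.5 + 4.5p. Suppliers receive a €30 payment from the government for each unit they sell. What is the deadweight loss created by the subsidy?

Pre-subsidy: 692 - 3p = -245.5 + 4.5p gives p* = 125, q* = 317.
With the subsidy, sellers receive ps = pb + 30 for each unit, where pb is the price buyers pay.
Supply in terms of pb becomes qs = -245.5 + 4.5(pb + 30) = -110.5 + 4.5pb. Setting this equal to demand: 692 - 3pb = -110.5 + 4.5pb, so pb = 107.
Sellers receive ps = 107 + 30 = 137; q' = 692 − 3·107 = 371.
The subsidy expands output by 371 − 317 = 54 past the efficient level; on those units the gap between marginal cost and willingness to pay runs from 0 up to 30.
DWL = ½ × 30 × 54 = 810.

Deadweight loss = €810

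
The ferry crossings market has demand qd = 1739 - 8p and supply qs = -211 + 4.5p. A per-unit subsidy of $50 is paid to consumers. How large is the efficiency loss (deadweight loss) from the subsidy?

Pre-subsidy: 1739 - 8p = -211 + 4.5p gives p* = 156, q* = 491.
With the rebate, buyers effectively pay pb = ps − 50, where ps is the price sellers receive.
Demand in terms of ps becomes qd = 1739 − 8(ps − 50) = 2139 - 8ps. Setting this equal to supply: 2139 - 8ps = -211 + 4.5ps, so ps = 188.
Buyers pay pb = 188 − 50 = 138; q' = -211 + 4.5·188 = 635.
The subsidy expands output by 635 − 491 = 144 past the efficient level; on those units the gap between marginal cost and willingness to pay runs from 0 up to 50.
DWL = ½ × 50 × 144 = 3600.

Deadweight loss = $3600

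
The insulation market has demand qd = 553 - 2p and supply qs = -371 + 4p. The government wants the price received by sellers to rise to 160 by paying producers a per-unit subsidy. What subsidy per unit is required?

Required subsidy s = 18 per unit

At a seller price of 160, quantity supplied is -371 + 4·160 = 269.
Buyers absorb 269 only when they pay pb with 553 − 2·pb = 269, i.e. pb = 142.
s = ps − pb = 160 − 142 = 18.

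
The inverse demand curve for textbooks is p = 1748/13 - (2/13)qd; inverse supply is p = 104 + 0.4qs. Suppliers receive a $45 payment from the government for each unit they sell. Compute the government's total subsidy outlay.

Government cost = $6131.25

Pre-subsidy: 1748/13 - (2/13)q = 104 + 0.4q gives q* = 55 and p* = 126.
With the subsidy, sellers receive ps = pb + 45 for each unit, where pb is the price buyers pay.
On the curves, pb = 1748/13 - (2/13)q and ps = 104 + 0.4q; the wedge ps − pb = 45 gives 104 + 0.4q − (1748/13 - (2/13)q) = 45, so q' = 136.25.
Then pb = 1748/13 − (2/13)·136.25 = 113.5 and ps = 104 + 0.4·136.25 = 158.5.
Government outlay = subsidy × quantity = 45 × 136.25 = 6131.25.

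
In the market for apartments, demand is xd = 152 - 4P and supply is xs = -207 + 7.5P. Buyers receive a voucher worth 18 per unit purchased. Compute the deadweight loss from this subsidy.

Deadweight loss = 9720/23

Pre-subsidy: 152 - 4P = -207 + 7.5P gives P* = 718/23, x* = 624/23.
With the rebate, buyers effectively pay Pb = Ps − 18, where Ps is the price sellers receive.
Demand in terms of Ps becomes xd = 152 − 4(Ps − 18) = 224 - 4Ps. Setting this equal to supply: 224 - 4Ps = -207 + 7.5Ps, so Ps = 862/23.
Buyers pay Pb = 862/23 − 18 = 448/23; x' = -207 + 7.5·(862/23) = 1704/23.
The subsidy expands output by 1704/23 − 624/23 = 1080/23 past the efficient level; on those units the gap between marginal cost and willingness to pay runs from 0 up to 18.
DWL = ½ × 18 × 1080/23 = 9720/23.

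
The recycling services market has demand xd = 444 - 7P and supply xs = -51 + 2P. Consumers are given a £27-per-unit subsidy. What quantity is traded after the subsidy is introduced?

x' = 101

Pre-subsidy: 444 - 7P = -51 + 2P gives P* = 55, x* = 59.
With the rebate, buyers effectively pay Pb = Ps − 27, where Ps is the price sellers receive.
Demand in terms of Ps becomes xd = 444 − 7(Ps − 27) = 633 - 7Ps. Setting this equal to supply: 633 - 7Ps = -51 + 2Ps, so Ps = 76.
Buyers pay Pb = 76 − 27 = 49; x' = -51 + 2·76 = 101.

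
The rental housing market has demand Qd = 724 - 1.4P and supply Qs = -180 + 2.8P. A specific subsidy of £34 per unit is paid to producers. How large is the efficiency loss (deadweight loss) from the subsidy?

Deadweight loss = 8092/15

Pre-subsidy: 724 - 1.4P = -180 + 2.8P gives P* = 4520/21, Q* = 1268/3.
With the subsidy, sellers receive Ps = Pb + 34 for each unit, where Pb is the price buyers pay.
Supply in terms of Pb becomes Qs = -180 + 2.8(Pb + 34) = -84.8 + 2.8Pb. Setting this equal to demand: 724 - 1.4Pb = -84.8 + 2.8Pb, so Pb = 1348/7.
Sellers receive Ps = 1348/7 + 34 = 1586/7; Q' = 724 − 1.4·(1348/7) = 454.4.
The subsidy expands output by 454.4 − 1268/3 = 476/15 past the efficient level; on those units the gap between marginal cost and willingness to pay runs from 0 up to 34.
DWL = ½ × 34 × 476/15 = 8092/15.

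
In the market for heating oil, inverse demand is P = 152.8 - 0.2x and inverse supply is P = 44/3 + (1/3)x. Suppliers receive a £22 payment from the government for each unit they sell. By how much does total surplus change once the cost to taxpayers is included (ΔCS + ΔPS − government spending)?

Net change in total surplus = -£453.75

Pre-subsidy: 152.8 - 0.2x = 44/3 + (1/3)x gives x* = 259 and P* = 101.
With the subsidy, sellers receive Ps = Pb + 22 for each unit, where Pb is the price buyers pay.
On the curves, Pb = 152.8 - 0.2x and Ps = 44/3 + (1/3)x; the wedge Ps − Pb = 22 gives 44/3 + (1/3)x − (152.8 - 0.2x) = 22, so x' = 300.25.
Then Pb = 152.8 − 0.2·300.25 = 92.75 and Ps = 44/3 + (1/3)·300.25 = 114.75.
ΔCS = ½(259 + 300.25)(101 − 92.75) = 2306.90625; ΔPS = ½(259 + 300.25)(114.75 − 101) = 3844.84375.
Government spending = 22 × 300.25 = 6605.5.
Net change = 2306.90625 + 3844.84375 − 6605.5 = -453.75. The loss equals the DWL triangle ½·22·41.25.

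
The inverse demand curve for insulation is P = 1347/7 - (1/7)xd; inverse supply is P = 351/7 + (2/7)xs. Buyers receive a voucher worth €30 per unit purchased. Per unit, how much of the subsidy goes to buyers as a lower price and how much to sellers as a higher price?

Pre-subsidy: 1347/7 - (1/7)x = 351/7 + (2/7)x gives x* = 332 and P* = 145.
With the rebate, buyers effectively pay Pb = Ps − 30, where Ps is the price sellers receive.
On the curves, Pb = 1347/7 - (1/7)x and Ps = 351/7 + (2/7)x; the wedge Ps − Pb = 30 gives 351/7 + (2/7)x − (1347/7 - (1/7)x) = 30, so x' = 402.
Then Pb = 1347/7 − (1/7)·402 = 135 and Ps = 351/7 + (2/7)·402 = 165.
Buyers' price falls by P* − Pb = 145 − 135 = 10; sellers' price rises by Ps − P* = 165 − 145 = 20.

Buyers gain €10 per unit; sellers gain €20 per unit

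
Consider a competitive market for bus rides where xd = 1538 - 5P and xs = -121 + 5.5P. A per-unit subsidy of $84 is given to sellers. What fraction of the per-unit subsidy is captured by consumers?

Pre-subsidy: 1538 - 5P = -121 + 5.5P gives P* = 158, x* = 748.
With the subsidy, sellers receive Ps = Pb + 84 for each unit, where Pb is the price buyers pay.
Supply in terms of Pb becomes xs = -121 + 5.5(Pb + 84) = 341 + 5.5Pb. Setting this equal to demand: 1538 - 5Pb = 341 + 5.5Pb, so Pb = 114.
Sellers receive Ps = 114 + 84 = 198; x' = 1538 − 5·114 = 968.
Buyers' price falls by P* − Pb = 158 − 114 = 44; sellers' price rises by Ps − P* = 198 − 158 = 40.
So consumers capture 44/84 = 11/21 of each unit of subsidy.

Consumer share = 11/21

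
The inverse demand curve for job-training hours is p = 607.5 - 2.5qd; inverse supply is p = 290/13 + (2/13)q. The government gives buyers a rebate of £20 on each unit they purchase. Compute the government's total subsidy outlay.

Pre-subsidy: 607.5 - 2.5q = 290/13 + (2/13)q gives q* = 15215/69 and p* = 3880/69.
With the rebate, buyers effectively pay pb = ps − 20, where ps is the price sellers receive.
On the curves, pb = 607.5 - 2.5q and ps = 290/13 + (2/13)q; the wedge ps − pb = 20 gives 290/13 + (2/13)q − (607.5 - 2.5q) = 20, so q' = 5245/23.
Then pb = 607.5 − 2.5·(5245/23) = 860/23 and ps = 290/13 + (2/13)·(5245/23) = 1320/23.
Government outlay = subsidy × quantity = 20 × 5245/23 = 104900/23.

Government cost = 104900/23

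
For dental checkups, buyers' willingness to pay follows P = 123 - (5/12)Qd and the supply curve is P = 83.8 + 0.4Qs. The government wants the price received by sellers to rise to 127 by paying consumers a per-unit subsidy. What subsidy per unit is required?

At a seller price of 127, quantity supplied is -209.5 + 2.5·127 = 108.
Buyers absorb 108 only when they pay Pb = 123 − (5/12)·108 = 78.
s = Ps − Pb = 127 − 78 = 49.

Required subsidy s = 49 per unit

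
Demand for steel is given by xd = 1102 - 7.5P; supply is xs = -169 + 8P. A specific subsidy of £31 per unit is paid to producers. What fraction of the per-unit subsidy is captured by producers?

Pre-subsidy: 1102 - 7.5P = -169 + 8P gives P* = 82, x* = 487.
With the subsidy, sellers receive Ps = Pb + 31 for each unit, where Pb is the price buyers pay.
Supply in terms of Pb becomes xs = -169 + 8(Pb + 31) = 79 + 8Pb. Setting this equal to demand: 1102 - 7.5Pb = 79 + 8Pb, so Pb = 66.
Sellers receive Ps = 66 + 31 = 97; x' = 1102 − 7.5·66 = 607.
Buyers' price falls by P* − Pb = 82 − 66 = 16; sellers' price rises by Ps − P* = 97 − 82 = 15.
So producers capture 15/31 = 15/31 of each unit of subsidy.

Producer share = 15/31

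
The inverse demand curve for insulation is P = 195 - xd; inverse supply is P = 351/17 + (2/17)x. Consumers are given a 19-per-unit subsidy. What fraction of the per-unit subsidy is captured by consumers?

Pre-subsidy: 195 - x = 351/17 + (2/17)x gives x* = 156 and P* = 39.
With the rebate, buyers effectively pay Pb = Ps − 19, where Ps is the price sellers receive.
On the curves, Pb = 195 - x and Ps = 351/17 + (2/17)x; the wedge Ps − Pb = 19 gives 351/17 + (2/17)x − (195 - x) = 19, so x' = 173.
Then Pb = 195 − 1·173 = 22 and Ps = 351/17 + (2/17)·173 = 41.
Buyers' price falls by P* − Pb = 39 − 22 = 17; sellers' price rises by Ps − P* = 41 − 39 = 2.
So consumers capture 17/19 = 17/19 of each unit of subsidy.

Consumer share = 17/19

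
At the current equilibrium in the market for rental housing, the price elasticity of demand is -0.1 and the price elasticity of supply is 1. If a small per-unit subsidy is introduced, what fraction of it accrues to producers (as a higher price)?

Producer share = 1/11

For a small subsidy around the equilibrium, the benefit split depends on the relative slopes, which at a point are proportional to the elasticities.
Buyer share = εs/(εs + |εd|) = 1/(1 + 0.1) = 10/11; seller share = |εd|/(εs + |εd|) = 1/11.
So producers capture 1/11 of the subsidy.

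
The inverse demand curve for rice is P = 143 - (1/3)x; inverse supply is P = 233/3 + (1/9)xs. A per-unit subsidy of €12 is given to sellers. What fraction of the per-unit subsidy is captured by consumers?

Pre-subsidy: 143 - (1/3)x = 233/3 + (1/9)x gives x* = 147 and P* = 94.
With the subsidy, sellers receive Ps = Pb + 12 for each unit, where Pb is the price buyers pay.
On the curves, Pb = 143 - (1/3)x and Ps = 233/3 + (1/9)x; the wedge Ps − Pb = 12 gives 233/3 + (1/9)x − (143 - (1/3)x) = 12, so x' = 174.
Then Pb = 143 − (1/3)·174 = 85 and Ps = 233/3 + (1/9)·174 = 97.
Buyers' price falls by P* − Pb = 94 − 85 = 9; sellers' price rises by Ps − P* = 97 − 94 = 3.
So consumers capture 9/12 = 0.75 of each unit of subsidy.

Consumer share = 0.75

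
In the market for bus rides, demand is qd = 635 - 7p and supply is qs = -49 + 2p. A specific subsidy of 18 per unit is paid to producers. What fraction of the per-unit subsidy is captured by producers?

Producer share = 7/9

Pre-subsidy: 635 - 7p = -49 + 2p gives p* = 76, q* = 103.
With the subsidy, sellers receive ps = pb + 18 for each unit, where pb is the price buyers pay.
Supply in terms of pb becomes qs = -49 + 2(pb + 18) = -13 + 2pb. Setting this equal to demand: 635 - 7pb = -13 + 2pb, so pb = 72.
Sellers receive ps = 72 + 18 = 90; q' = 635 − 7·72 = 131.
Buyers' price falls by p* − pb = 76 − 72 = 4; sellers' price rises by ps − p* = 90 − 76 = 14.
So producers capture 14/18 = 7/9 of each unit of subsidy.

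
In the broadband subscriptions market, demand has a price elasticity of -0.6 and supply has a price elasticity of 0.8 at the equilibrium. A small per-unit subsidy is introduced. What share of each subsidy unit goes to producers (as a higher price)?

For a small subsidy around the equilibrium, the benefit split depends on the relative slopes, which at a point are proportional to the elasticities.
Buyer share = εs/(εs + |εd|) = 0.8/(0.8 + 0.6) = 4/7; seller share = |εd|/(εs + |εd|) = 3/7.
So producers capture 3/7 of the subsidy.

Producer share = 3/7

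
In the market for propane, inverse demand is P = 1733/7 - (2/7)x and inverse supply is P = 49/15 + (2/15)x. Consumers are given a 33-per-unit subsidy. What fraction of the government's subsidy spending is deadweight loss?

DWL / government spending = 315/5294

Pre-subsidy: 1733/7 - (2/7)x = 49/15 + (2/15)x gives x* = 583 and P* = 81.
With the rebate, buyers effectively pay Pb = Ps − 33, where Ps is the price sellers receive.
On the curves, Pb = 1733/7 - (2/7)x and Ps = 49/15 + (2/15)x; the wedge Ps − Pb = 33 gives 49/15 + (2/15)x − (1733/7 - (2/7)x) = 33, so x' = 661.75.
Then Pb = 1733/7 − (2/7)·661.75 = 58.5 and Ps = 49/15 + (2/15)·661.75 = 91.5.
ΔCS = ½(583 + 661.75)(81 − 58.5) = 14003.4375; ΔPS = ½(583 + 661.75)(91.5 − 81) = 6534.9375.
Government spending = 33 × 661.75 = 21837.75.
DWL = ½ × 33 × (661.75 − 583) = 1299.375; fraction = 1299.375 / 21837.75 = 315/5294.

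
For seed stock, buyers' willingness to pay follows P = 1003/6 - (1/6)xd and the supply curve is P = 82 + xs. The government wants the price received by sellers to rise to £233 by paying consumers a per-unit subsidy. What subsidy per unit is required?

Required subsidy s = £91 per unit

At a seller price of 233, quantity supplied is -82 + 1·233 = 151.
Buyers absorb 151 only when they pay Pb = 1003/6 − (1/6)·151 = 142.
s = Ps − Pb = 233 − 142 = 91.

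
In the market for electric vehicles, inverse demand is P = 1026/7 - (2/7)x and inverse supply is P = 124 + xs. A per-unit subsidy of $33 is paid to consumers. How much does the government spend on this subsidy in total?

Pre-subsidy: 1026/7 - (2/7)x = 124 + x gives x* = 158/9 and P* = 1274/9.
With the rebate, buyers effectively pay Pb = Ps − 33, where Ps is the price sellers receive.
On the curves, Pb = 1026/7 - (2/7)x and Ps = 124 + x; the wedge Ps − Pb = 33 gives 124 + x − (1026/7 - (2/7)x) = 33, so x' = 389/9.
Then Pb = 1026/7 − (2/7)·(389/9) = 1208/9 and Ps = 124 + 1·(389/9) = 1505/9.
Government outlay = subsidy × quantity = 33 × 389/9 = 4279/3.

Government cost = 4279/3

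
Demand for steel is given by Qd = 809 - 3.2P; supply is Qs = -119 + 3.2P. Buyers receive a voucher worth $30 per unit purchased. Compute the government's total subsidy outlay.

Pre-subsidy: 809 - 3.2P = -119 + 3.2P gives P* = 145, Q* = 345.
With the rebate, buyers effectively pay Pb = Ps − 30, where Ps is the price sellers receive.
Demand in terms of Ps becomes Qd = 809 − 3.2(Ps − 30) = 905 - 3.2Ps. Setting this equal to supply: 905 - 3.2Ps = -119 + 3.2Ps, so Ps = 160.
Buyers pay Pb = 160 − 30 = 130; Q' = -119 + 3.2·160 = 393.
Government outlay = subsidy × quantity = 30 × 393 = 11790.

Government cost = $11790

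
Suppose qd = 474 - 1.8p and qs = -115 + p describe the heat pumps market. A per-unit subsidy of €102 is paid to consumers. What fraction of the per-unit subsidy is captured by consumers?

Pre-subsidy: 474 - 1.8p = -115 + p gives p* = 2945/14, q* = 1335/14.
With the rebate, buyers effectively pay pb = ps − 102, where ps is the price sellers receive.
Demand in terms of ps becomes qd = 474 − 1.8(ps − 102) = 657.6 - 1.8ps. Setting this equal to supply: 657.6 - 1.8ps = -115 + ps, so ps = 3863/14.
Buyers pay pb = 3863/14 − 102 = 2435/14; q' = -115 + 1·(3863/14) = 2253/14.
Buyers' price falls by p* − pb = 2945/14 − 2435/14 = 255/7; sellers' price rises by ps − p* = 3863/14 − 2945/14 = 459/7.
So consumers capture (255/7)/102 = 5/14 of each unit of subsidy.

Consumer share = 5/14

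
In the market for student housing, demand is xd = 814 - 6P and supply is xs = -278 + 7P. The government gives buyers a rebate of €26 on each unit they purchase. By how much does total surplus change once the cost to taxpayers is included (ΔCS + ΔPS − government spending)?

Pre-subsidy: 814 - 6P = -278 + 7P gives P* = 84, x* = 310.
With the rebate, buyers effectively pay Pb = Ps − 26, where Ps is the price sellers receive.
Demand in terms of Ps becomes xd = 814 − 6(Ps − 26) = 970 - 6Ps. Setting this equal to supply: 970 - 6Ps = -278 + 7Ps, so Ps = 96.
Buyers pay Pb = 96 − 26 = 70; x' = -278 + 7·96 = 394.
ΔCS = ½(310 + 394)(84 − 70) = 4928; ΔPS = ½(310 + 394)(96 − 84) = 4224.
Government spending = 26 × 394 = 10244.
Net change = 4928 + 4224 − 10244 = -1092. The loss equals the DWL triangle ½·26·84.

Net change in total surplus = -€1092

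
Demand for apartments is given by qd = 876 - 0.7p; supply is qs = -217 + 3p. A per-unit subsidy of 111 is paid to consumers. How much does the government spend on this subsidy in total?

Government cost = 81276

Pre-subsidy: 876 - 0.7p = -217 + 3p gives p* = 10930/37, q* = 24761/37.
With the rebate, buyers effectively pay pb = ps − 111, where ps is the price sellers receive.
Demand in terms of ps becomes qd = 876 − 0.7(ps − 111) = 953.7 - 0.7ps. Setting this equal to supply: 953.7 - 0.7ps = -217 + 3ps, so ps = 11707/37.
Buyers pay pb = 11707/37 − 111 = 7600/37; q' = -217 + 3·(11707/37) = 27092/37.
Government outlay = subsidy × quantity = 111 × 27092/37 = 81276.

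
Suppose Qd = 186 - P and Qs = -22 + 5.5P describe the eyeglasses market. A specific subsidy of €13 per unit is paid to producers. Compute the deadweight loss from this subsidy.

Pre-subsidy: 186 - P = -22 + 5.5P gives P* = 32, Q* = 154.
With the subsidy, sellers receive Ps = Pb + 13 for each unit, where Pb is the price buyers pay.
Supply in terms of Pb becomes Qs = -22 + 5.5(Pb + 13) = 49.5 + 5.5Pb. Setting this equal to demand: 186 - Pb = 49.5 + 5.5Pb, so Pb = 21.
Sellers receive Ps = 21 + 13 = 34; Q' = 186 − 1·21 = 165.
The subsidy expands output by 165 − 154 = 11 past the efficient level; on those units the gap between marginal cost and willingness to pay runs from 0 up to 13.
DWL = ½ × 13 × 11 = 71.5.

Deadweight loss = €71.5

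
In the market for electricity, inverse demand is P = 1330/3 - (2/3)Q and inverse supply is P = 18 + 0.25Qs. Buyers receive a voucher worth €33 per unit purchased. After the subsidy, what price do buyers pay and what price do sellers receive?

Pre-subsidy: 1330/3 - (2/3)Q = 18 + 0.25Q gives Q* = 464 and P* = 134.
With the rebate, buyers effectively pay Pb = Ps − 33, where Ps is the price sellers receive.
On the curves, Pb = 1330/3 - (2/3)Q and Ps = 18 + 0.25Q; the wedge Ps − Pb = 33 gives 18 + 0.25Q − (1330/3 - (2/3)Q) = 33, so Q' = 500.
Then Pb = 1330/3 − (2/3)·500 = 110 and Ps = 18 + 0.25·500 = 143.

Buyers pay €110; sellers receive €143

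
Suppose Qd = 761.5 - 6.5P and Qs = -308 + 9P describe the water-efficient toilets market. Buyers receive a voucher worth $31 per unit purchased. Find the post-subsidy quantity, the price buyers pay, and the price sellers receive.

Pre-subsidy: 761.5 - 6.5P = -308 + 9P gives P* = 69, Q* = 313.
With the rebate, buyers effectively pay Pb = Ps − 31, where Ps is the price sellers receive.
Demand in terms of Ps becomes Qd = 761.5 − 6.5(Ps − 31) = 963 - 6.5Ps. Setting this equal to supply: 963 - 6.5Ps = -308 + 9Ps, so Ps = 82.
Buyers pay Pb = 82 − 31 = 51; Q' = -308 + 9·82 = 430.

Q' = 430; buyers pay $51; sellers receive $82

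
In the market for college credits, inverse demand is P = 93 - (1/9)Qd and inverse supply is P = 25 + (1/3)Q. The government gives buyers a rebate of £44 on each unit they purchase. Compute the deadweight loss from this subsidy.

Deadweight loss = £2178

Pre-subsidy: 93 - (1/9)Q = 25 + (1/3)Q gives Q* = 153 and P* = 76.
With the rebate, buyers effectively pay Pb = Ps − 44, where Ps is the price sellers receive.
On the curves, Pb = 93 - (1/9)Q and Ps = 25 + (1/3)Q; the wedge Ps − Pb = 44 gives 25 + (1/3)Q − (93 - (1/9)Q) = 44, so Q' = 252.
Then Pb = 93 − (1/9)·252 = 65 and Ps = 25 + (1/3)·252 = 109.
The subsidy expands output by 252 − 153 = 99 past the efficient level; on those units the gap between marginal cost and willingness to pay runs from 0 up to 44.
DWL = ½ × 44 × 99 = 2178.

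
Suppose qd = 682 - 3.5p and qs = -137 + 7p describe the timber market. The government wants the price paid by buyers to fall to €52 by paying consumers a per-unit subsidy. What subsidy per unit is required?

Required subsidy s = €39 per unit

At a buyer price of 52, quantity demanded is 682 − 3.5·52 = 500.
Sellers supply 500 only when they receive ps with -137 + 7·ps = 500, i.e. ps = 91.
s = ps − pb = 91 − 52 = 39.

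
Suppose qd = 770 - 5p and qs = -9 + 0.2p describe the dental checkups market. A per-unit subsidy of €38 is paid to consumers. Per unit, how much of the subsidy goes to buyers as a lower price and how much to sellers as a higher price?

Buyers gain 19/13 per unit; sellers gain 475/13 per unit

Pre-subsidy: 770 - 5p = -9 + 0.2p gives p* = 3895/26, q* = 545/26.
With the rebate, buyers effectively pay pb = ps − 38, where ps is the price sellers receive.
Demand in terms of ps becomes qd = 770 − 5(ps − 38) = 960 - 5ps. Setting this equal to supply: 960 - 5ps = -9 + 0.2ps, so ps = 4845/26.
Buyers pay pb = 4845/26 − 38 = 3857/26; q' = -9 + 0.2·(4845/26) = 735/26.
Buyers' price falls by p* − pb = 3895/26 − 3857/26 = 19/13; sellers' price rises by ps − p* = 4845/26 − 3895/26 = 475/13.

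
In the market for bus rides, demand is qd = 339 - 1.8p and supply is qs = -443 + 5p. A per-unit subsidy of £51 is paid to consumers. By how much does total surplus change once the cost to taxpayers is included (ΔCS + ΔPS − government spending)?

Net change in total surplus = -£1721.25

Pre-subsidy: 339 - 1.8p = -443 + 5p gives p* = 115, q* = 132.
With the rebate, buyers effectively pay pb = ps − 51, where ps is the price sellers receive.
Demand in terms of ps becomes qd = 339 − 1.8(ps − 51) = 430.8 - 1.8ps. Setting this equal to supply: 430.8 - 1.8ps = -443 + 5ps, so ps = 128.5.
Buyers pay pb = 128.5 − 51 = 77.5; q' = -443 + 5·128.5 = 199.5.
ΔCS = ½(132 + 199.5)(115 − 77.5) = 6215.625; ΔPS = ½(132 + 199.5)(128.5 − 115) = 2237.625.
Government spending = 51 × 199.5 = 10174.5.
Net change = 6215.625 + 2237.625 − 10174.5 = -1721.25. The loss equals the DWL triangle ½·51·67.5.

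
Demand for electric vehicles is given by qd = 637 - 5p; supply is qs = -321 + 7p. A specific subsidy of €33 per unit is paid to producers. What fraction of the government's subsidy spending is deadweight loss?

DWL / government spending = 1155/8018

Pre-subsidy: 637 - 5p = -321 + 7p gives p* = 479/6, q* = 1427/6.
With the subsidy, sellers receive ps = pb + 33 for each unit, where pb is the price buyers pay.
Supply in terms of pb becomes qs = -321 + 7(pb + 33) = -90 + 7pb. Setting this equal to demand: 637 - 5pb = -90 + 7pb, so pb = 727/12.
Sellers receive ps = 727/12 + 33 = 1123/12; q' = 637 − 5·(727/12) = 4009/12.
ΔCS = ½(1427/6 + 4009/12)(479/6 − 727/12) = 528451/96; ΔPS = ½(1427/6 + 4009/12)(1123/12 − 479/6) = 377465/96.
Government spending = 33 × 4009/12 = 11024.75.
DWL = ½ × 33 × (4009/12 − 1427/6) = 1588.125; fraction = 1588.125 / 11024.75 = 1155/8018.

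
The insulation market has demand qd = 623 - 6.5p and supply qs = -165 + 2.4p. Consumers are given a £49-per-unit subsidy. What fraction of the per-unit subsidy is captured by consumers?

Pre-subsidy: 623 - 6.5p = -165 + 2.4p gives p* = 7880/89, q* = 4227/89.
With the rebate, buyers effectively pay pb = ps − 49, where ps is the price sellers receive.
Demand in terms of ps becomes qd = 623 − 6.5(ps − 49) = 941.5 - 6.5ps. Setting this equal to supply: 941.5 - 6.5ps = -165 + 2.4ps, so ps = 11065/89.
Buyers pay pb = 11065/89 − 49 = 6704/89; q' = -165 + 2.4·(11065/89) = 11871/89.
Buyers' price falls by p* − pb = 7880/89 − 6704/89 = 1176/89; sellers' price rises by ps − p* = 11065/89 − 7880/89 = 3185/89.
So consumers capture (1176/89)/49 = 24/89 of each unit of subsidy.

Consumer share = 24/89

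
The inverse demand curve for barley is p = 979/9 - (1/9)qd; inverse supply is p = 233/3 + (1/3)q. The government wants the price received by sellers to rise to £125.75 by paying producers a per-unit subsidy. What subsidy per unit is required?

Required subsidy s = £33 per unit

At a seller price of 125.75, quantity supplied is -233 + 3·125.75 = 144.25.
Buyers absorb 144.25 only when they pay pb = 979/9 − (1/9)·144.25 = 92.75.
s = ps − pb = 125.75 − 92.75 = 33.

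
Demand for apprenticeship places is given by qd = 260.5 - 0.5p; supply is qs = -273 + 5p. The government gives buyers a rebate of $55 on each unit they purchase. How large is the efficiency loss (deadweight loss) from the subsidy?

Deadweight loss = $687.5

Pre-subsidy: 260.5 - 0.5p = -273 + 5p gives p* = 97, q* = 212.
With the rebate, buyers effectively pay pb = ps − 55, where ps is the price sellers receive.
Demand in terms of ps becomes qd = 260.5 − 0.5(ps − 55) = 288 - 0.5ps. Setting this equal to supply: 288 - 0.5ps = -273 + 5ps, so ps = 102.
Buyers pay pb = 102 − 55 = 47; q' = -273 + 5·102 = 237.
The subsidy expands output by 237 − 212 = 25 past the efficient level; on those units the gap between marginal cost and willingness to pay runs from 0 up to 55.
DWL = ½ × 55 × 25 = 687.5.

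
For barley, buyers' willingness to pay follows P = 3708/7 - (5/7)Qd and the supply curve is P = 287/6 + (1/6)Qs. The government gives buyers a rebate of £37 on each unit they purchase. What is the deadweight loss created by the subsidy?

Deadweight loss = £777

Pre-subsidy: 3708/7 - (5/7)Q = 287/6 + (1/6)Q gives Q* = 547 and P* = 139.
With the rebate, buyers effectively pay Pb = Ps − 37, where Ps is the price sellers receive.
On the curves, Pb = 3708/7 - (5/7)Q and Ps = 287/6 + (1/6)Q; the wedge Ps − Pb = 37 gives 287/6 + (1/6)Q − (3708/7 - (5/7)Q) = 37, so Q' = 589.
Then Pb = 3708/7 − (5/7)·589 = 109 and Ps = 287/6 + (1/6)·589 = 146.
The subsidy expands output by 589 − 547 = 42 past the efficient level; on those units the gap between marginal cost and willingness to pay runs from 0 up to 37.
DWL = ½ × 37 × 42 = 777.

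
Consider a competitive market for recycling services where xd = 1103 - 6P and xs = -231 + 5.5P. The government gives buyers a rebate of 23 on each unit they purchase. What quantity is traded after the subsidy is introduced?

x' = 473

Pre-subsidy: 1103 - 6P = -231 + 5.5P gives P* = 116, x* = 407.
With the rebate, buyers effectively pay Pb = Ps − 23, where Ps is the price sellers receive.
Demand in terms of Ps becomes xd = 1103 − 6(Ps − 23) = 1241 - 6Ps. Setting this equal to supply: 1241 - 6Ps = -231 + 5.5Ps, so Ps = 128.
Buyers pay Pb = 128 − 23 = 105; x' = -231 + 5.5·128 = 473.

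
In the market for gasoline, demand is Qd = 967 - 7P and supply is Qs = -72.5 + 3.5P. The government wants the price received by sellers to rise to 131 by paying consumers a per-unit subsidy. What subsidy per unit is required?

At a seller price of 131, quantity supplied is -72.5 + 3.5·131 = 386.
Buyers absorb 386 only when they pay Pb with 967 − 7·Pb = 386, i.e. Pb = 83.
s = Ps − Pb = 131 − 83 = 48.

Required subsidy s = 48 per unit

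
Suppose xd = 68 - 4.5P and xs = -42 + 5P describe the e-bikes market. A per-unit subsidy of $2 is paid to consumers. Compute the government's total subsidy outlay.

Government cost = 784/19

Pre-subsidy: 68 - 4.5P = -42 + 5P gives P* = 220/19, x* = 302/19.
With the rebate, buyers effectively pay Pb = Ps − 2, where Ps is the price sellers receive.
Demand in terms of Ps becomes xd = 68 − 4.5(Ps − 2) = 77 - 4.5Ps. Setting this equal to supply: 77 - 4.5Ps = -42 + 5Ps, so Ps = 238/19.
Buyers pay Pb = 238/19 − 2 = 200/19; x' = -42 + 5·(238/19) = 392/19.
Government outlay = subsidy × quantity = 2 × 392/19 = 784/19.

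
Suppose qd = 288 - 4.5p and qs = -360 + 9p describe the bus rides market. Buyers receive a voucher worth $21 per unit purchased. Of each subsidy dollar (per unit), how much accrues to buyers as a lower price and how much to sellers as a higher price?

Buyers gain $14 per unit; sellers gain $7 per unit

Pre-subsidy: 288 - 4.5p = -360 + 9p gives p* = 48, q* = 72.
With the rebate, buyers effectively pay pb = ps − 21, where ps is the price sellers receive.
Demand in terms of ps becomes qd = 288 − 4.5(ps − 21) = 382.5 - 4.5ps. Setting this equal to supply: 382.5 - 4.5ps = -360 + 9ps, so ps = 55.
Buyers pay pb = 55 − 21 = 34; q' = -360 + 9·55 = 135.
Buyers' price falls by p* − pb = 48 − 34 = 14; sellers' price rises by ps − p* = 55 − 48 = 7.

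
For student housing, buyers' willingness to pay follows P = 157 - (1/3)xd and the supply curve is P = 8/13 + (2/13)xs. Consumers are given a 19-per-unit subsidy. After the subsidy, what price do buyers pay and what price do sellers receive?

Buyers pay 37; sellers receive 56

Pre-subsidy: 157 - (1/3)x = 8/13 + (2/13)x gives x* = 321 and P* = 50.
With the rebate, buyers effectively pay Pb = Ps − 19, where Ps is the price sellers receive.
On the curves, Pb = 157 - (1/3)x and Ps = 8/13 + (2/13)x; the wedge Ps − Pb = 19 gives 8/13 + (2/13)x − (157 - (1/3)x) = 19, so x' = 360.
Then Pb = 157 − (1/3)·360 = 37 and Ps = 8/13 + (2/13)·360 = 56.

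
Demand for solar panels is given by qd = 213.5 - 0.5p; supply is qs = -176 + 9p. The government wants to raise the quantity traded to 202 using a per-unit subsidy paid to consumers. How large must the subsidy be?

Required subsidy s = 19 per unit

At q = 202, invert demand for the buyer price: pb = (213.5 − 202)/0.5 = 23; invert supply for the seller price: ps = (202 − (-176))/9 = 42.
The subsidy must fill the gap: s = ps − pb = 42 − 23 = 19.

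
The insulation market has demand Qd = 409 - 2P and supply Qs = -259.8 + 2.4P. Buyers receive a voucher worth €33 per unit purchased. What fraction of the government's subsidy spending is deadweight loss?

Pre-subsidy: 409 - 2P = -259.8 + 2.4P gives P* = 152, Q* = 105.
With the rebate, buyers effectively pay Pb = Ps − 33, where Ps is the price sellers receive.
Demand in terms of Ps becomes Qd = 409 − 2(Ps − 33) = 475 - 2Ps. Setting this equal to supply: 475 - 2Ps = -259.8 + 2.4Ps, so Ps = 167.
Buyers pay Pb = 167 − 33 = 134; Q' = -259.8 + 2.4·167 = 141.
ΔCS = ½(105 + 141)(152 − 134) = 2214; ΔPS = ½(105 + 141)(167 − 152) = 1845.
Government spending = 33 × 141 = 4653.
DWL = ½ × 33 × (141 − 105) = 594; fraction = 594 / 4653 = 6/47.

DWL / government spending = 6/47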